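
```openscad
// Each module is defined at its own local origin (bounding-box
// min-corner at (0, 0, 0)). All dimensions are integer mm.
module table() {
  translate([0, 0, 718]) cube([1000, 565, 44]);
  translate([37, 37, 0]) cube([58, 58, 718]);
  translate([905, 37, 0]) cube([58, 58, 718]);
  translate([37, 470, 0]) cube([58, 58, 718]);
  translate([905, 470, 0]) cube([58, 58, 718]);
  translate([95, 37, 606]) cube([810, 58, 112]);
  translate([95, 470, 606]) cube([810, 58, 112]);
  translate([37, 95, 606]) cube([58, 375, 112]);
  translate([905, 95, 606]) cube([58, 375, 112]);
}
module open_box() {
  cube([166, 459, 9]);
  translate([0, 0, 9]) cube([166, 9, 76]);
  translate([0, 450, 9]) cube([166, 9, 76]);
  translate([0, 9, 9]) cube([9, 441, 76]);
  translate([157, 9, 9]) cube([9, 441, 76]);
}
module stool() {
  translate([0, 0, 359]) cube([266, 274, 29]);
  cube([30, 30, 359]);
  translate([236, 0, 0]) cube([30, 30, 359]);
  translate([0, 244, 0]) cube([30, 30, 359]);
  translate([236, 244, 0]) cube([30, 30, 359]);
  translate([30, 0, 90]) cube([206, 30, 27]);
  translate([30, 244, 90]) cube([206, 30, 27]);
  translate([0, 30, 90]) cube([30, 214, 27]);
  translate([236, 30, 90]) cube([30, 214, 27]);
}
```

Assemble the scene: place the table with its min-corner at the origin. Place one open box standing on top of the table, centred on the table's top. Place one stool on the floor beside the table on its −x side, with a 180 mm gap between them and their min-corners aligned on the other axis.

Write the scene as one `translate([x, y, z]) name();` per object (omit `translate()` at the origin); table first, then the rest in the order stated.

table();
translate([417, 53, 762]) open_box();
translate([-446, 0, 0]) stool();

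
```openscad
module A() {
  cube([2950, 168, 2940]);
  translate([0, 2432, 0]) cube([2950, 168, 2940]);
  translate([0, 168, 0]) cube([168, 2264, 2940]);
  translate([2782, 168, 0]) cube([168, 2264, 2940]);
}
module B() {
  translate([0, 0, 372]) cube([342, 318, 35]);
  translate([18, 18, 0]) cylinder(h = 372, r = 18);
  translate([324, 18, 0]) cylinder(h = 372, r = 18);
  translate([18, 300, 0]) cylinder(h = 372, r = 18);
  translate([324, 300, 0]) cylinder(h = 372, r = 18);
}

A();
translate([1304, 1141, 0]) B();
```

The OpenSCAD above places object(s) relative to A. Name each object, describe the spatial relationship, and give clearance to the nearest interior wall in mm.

A is a house frame. B is a stool. The stool sits inside the house frame, centred. The clearance to the nearest interior wall is 973 mm.

Clearances: x = 1136, y = 973; minimum 973 mm.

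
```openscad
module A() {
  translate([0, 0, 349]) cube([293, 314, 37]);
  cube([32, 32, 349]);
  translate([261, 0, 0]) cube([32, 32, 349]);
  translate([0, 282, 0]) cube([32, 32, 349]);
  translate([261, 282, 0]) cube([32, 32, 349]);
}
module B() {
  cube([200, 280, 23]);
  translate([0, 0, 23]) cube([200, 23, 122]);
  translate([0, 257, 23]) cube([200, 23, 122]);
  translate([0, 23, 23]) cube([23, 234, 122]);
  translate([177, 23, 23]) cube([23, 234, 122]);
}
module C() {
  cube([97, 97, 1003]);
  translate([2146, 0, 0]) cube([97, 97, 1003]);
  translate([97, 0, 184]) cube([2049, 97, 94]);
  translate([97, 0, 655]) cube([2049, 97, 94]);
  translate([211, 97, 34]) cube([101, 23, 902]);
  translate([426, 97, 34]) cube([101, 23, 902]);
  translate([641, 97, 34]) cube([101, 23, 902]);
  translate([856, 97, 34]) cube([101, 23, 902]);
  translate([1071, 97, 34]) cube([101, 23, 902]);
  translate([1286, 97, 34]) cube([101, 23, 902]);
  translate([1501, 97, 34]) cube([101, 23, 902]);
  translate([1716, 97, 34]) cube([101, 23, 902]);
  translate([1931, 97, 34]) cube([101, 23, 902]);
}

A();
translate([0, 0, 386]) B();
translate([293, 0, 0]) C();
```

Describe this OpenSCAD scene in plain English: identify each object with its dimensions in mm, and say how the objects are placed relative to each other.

A is a four-legged stool. The seat is a 293×314×37 mm slab whose top surface is at z = 386 mm; four square legs, each 32×32 mm in cross-section, run from the floor (z = 0) to the underside of the seat, each flush with a corner of the seat.

B is an open-topped rectangular box: outside dimensions 200×280×145 mm, with a uniform wall and base thickness of 23 mm. The base is a full 200×280 slab on the floor; four walls sit on top of the base. The front and back walls (the −y and +y sides) span the full width; the two side walls fit between them.

C is a fence section. Two 97×97 mm posts, 1003 mm tall, stand on the floor with a clear span of 2049 mm between their inner faces. Two horizontal rails of 97×94 mm section span the gap between the posts with their undersides at z = 184 mm and z = 655 mm, flush with the posts' −y face. 9 pickets, each 101 mm wide, 23 mm thick and 902 mm tall, are fixed to the +y face of the rails with their bottoms at z = 34 mm, evenly spaced across the span with equal gaps (rounded down to the nearest mm) at the −x end and between each pair — any rounding remainder accumulates at the +x end.

The open box is on top of the stool. The fence section is against the stool's +x side, with their −y faces flush.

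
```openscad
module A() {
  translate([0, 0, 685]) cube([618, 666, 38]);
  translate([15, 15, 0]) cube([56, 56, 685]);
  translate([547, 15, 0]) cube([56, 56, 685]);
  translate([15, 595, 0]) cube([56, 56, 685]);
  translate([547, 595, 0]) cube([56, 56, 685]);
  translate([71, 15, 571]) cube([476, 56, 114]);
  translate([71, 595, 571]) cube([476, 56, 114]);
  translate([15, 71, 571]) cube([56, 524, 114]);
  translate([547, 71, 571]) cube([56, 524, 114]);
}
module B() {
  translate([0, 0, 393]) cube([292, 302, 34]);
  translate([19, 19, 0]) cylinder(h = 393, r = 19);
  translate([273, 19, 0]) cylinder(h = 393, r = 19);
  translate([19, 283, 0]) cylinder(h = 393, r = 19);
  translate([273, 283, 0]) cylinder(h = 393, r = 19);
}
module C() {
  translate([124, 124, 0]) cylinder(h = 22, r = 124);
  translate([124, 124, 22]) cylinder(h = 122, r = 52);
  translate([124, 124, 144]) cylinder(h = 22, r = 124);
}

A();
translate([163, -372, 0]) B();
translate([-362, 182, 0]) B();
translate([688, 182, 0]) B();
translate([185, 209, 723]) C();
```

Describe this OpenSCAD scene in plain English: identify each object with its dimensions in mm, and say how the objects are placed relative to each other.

A is a rectangular dining table. The top is 618×666×38 mm with its upper surface at z = 723 mm. It stands on four 56×56 mm square legs, each inset 15 mm from the nearest pair of top edges, running from the floor to the underside of the top. Four apron rails, 56 mm thick and 114 mm tall, run between adjacent legs with their top edges flush with the underside of the top and their outer faces flush with the legs' outer faces.

B is a four-legged stool. The seat is 292×302 mm, 34 mm thick, top at z = 427 mm. It stands on four round legs, each 38 mm in diameter, from z = 0 to the seat underside, each leg's axis is inset half a diameter from the nearest pair of seat edges (so the leg's bounding box is flush with the corner).

C is a spool: two coaxial disc flanges of radius 124 mm and thickness 22 mm, joined by a core cylinder of radius 52 mm and height 122 mm. The lower flange rests on z = 0 and the three cylinders share a vertical axis.

Three stools sit around the table at the −y, −x, +x sides. The spool is on top of the table, centred.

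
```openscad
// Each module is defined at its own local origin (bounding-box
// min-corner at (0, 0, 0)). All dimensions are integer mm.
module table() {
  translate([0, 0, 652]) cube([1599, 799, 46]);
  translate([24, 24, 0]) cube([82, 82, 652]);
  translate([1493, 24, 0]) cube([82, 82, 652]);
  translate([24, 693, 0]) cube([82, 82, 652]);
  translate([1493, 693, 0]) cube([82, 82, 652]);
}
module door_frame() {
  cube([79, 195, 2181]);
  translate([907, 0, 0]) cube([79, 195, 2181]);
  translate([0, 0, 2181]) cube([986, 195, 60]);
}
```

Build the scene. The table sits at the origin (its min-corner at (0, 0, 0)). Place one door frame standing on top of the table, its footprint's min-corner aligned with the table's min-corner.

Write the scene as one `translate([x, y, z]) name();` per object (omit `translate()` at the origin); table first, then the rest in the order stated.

table();
translate([0, 0, 698]) door_frame();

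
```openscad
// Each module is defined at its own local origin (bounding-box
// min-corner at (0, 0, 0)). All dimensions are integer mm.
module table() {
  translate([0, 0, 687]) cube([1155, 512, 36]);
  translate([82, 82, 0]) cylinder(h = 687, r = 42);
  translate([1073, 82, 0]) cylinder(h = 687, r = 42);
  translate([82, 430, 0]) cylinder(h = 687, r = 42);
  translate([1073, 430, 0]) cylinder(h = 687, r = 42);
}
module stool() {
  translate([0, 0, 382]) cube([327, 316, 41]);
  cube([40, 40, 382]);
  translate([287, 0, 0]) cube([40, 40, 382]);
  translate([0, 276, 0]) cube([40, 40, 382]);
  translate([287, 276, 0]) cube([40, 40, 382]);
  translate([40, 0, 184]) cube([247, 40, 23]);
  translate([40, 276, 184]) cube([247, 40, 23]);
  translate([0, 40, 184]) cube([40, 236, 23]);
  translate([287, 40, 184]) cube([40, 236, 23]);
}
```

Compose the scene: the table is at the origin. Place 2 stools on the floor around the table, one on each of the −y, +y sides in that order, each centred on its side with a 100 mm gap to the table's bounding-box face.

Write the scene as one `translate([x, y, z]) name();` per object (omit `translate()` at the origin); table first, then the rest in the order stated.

table();
translate([414, -416, 0]) stool();
translate([414, 612, 0]) stool();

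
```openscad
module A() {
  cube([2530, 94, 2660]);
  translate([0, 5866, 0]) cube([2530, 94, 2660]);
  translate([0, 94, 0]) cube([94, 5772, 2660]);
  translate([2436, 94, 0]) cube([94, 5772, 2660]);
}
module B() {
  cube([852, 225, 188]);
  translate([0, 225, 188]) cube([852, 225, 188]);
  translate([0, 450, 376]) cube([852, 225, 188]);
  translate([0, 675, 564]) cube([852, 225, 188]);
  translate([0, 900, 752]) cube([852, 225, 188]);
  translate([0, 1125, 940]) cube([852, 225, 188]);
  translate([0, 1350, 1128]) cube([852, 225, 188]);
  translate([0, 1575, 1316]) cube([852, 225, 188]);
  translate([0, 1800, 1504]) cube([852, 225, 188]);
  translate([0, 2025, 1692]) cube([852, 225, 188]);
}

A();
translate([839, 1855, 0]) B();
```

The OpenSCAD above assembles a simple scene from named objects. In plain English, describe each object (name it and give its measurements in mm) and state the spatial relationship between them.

A is the wall frame of a small rectangular building: four walls, each 2660 mm tall and 94 mm thick, enclosing a footprint 2530 mm (x) by 5960 mm (y) outside-to-outside, with no floor or roof. The front and back walls (the −y and +y sides) span the full width; the two side walls fit between them.

B is a run of 10 identical solid stair steps. Each tread is 852×225 mm and each step block is 188 mm high. Step 1 rests on the floor; step k is offset from step 1 by (k−1)×225 mm in y and (k−1)×188 mm in z.

The staircase sits inside the house frame, centred.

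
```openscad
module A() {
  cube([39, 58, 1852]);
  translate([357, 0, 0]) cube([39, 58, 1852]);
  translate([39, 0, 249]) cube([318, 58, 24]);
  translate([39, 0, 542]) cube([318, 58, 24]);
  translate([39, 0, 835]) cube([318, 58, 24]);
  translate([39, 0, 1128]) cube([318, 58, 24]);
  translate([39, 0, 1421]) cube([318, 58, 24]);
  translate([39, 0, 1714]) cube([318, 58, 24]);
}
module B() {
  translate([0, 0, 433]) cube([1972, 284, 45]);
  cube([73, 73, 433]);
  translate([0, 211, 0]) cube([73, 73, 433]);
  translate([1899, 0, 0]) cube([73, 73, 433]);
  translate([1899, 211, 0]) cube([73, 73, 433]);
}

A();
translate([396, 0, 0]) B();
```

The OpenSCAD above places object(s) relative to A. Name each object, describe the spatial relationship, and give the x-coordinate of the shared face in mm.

A is a ladder. B is a bench. The bench is against the ladder's +x side, with their −y faces flush. The x-coordinate of the shared face is 396 mm.

The ladder's +x face and the bench's −x face are both at x = 396 mm.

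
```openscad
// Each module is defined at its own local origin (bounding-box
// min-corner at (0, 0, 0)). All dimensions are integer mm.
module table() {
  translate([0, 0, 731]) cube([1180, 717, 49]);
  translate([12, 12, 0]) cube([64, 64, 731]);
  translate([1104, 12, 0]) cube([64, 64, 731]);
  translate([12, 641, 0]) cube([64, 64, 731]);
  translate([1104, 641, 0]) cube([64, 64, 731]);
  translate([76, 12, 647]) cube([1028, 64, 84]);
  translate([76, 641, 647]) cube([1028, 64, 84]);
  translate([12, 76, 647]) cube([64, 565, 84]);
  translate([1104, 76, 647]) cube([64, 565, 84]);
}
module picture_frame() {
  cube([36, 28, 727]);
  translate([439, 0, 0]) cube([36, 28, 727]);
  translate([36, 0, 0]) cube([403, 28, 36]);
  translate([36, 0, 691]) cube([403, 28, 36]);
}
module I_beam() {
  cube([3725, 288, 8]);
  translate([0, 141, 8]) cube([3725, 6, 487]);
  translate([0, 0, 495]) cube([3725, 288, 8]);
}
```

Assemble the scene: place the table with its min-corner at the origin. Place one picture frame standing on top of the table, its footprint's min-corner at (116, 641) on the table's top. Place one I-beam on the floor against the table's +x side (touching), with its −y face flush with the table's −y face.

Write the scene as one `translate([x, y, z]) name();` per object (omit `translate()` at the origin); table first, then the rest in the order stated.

table();
translate([116, 641, 780]) picture_frame();
translate([1180, 0, 0]) I_beam();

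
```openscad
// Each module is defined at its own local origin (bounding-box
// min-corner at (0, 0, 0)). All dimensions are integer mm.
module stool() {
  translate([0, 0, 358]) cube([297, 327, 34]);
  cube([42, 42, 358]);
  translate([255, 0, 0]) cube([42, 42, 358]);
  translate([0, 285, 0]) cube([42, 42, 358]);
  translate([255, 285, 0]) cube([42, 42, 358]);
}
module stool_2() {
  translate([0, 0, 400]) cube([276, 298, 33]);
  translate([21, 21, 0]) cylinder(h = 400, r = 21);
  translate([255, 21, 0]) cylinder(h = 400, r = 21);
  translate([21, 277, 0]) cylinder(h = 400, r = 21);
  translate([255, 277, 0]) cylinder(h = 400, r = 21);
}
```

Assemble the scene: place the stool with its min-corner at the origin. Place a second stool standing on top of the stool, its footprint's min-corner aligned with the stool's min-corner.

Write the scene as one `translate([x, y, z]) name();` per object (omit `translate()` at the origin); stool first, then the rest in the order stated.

stool();
translate([0, 0, 392]) stool_2();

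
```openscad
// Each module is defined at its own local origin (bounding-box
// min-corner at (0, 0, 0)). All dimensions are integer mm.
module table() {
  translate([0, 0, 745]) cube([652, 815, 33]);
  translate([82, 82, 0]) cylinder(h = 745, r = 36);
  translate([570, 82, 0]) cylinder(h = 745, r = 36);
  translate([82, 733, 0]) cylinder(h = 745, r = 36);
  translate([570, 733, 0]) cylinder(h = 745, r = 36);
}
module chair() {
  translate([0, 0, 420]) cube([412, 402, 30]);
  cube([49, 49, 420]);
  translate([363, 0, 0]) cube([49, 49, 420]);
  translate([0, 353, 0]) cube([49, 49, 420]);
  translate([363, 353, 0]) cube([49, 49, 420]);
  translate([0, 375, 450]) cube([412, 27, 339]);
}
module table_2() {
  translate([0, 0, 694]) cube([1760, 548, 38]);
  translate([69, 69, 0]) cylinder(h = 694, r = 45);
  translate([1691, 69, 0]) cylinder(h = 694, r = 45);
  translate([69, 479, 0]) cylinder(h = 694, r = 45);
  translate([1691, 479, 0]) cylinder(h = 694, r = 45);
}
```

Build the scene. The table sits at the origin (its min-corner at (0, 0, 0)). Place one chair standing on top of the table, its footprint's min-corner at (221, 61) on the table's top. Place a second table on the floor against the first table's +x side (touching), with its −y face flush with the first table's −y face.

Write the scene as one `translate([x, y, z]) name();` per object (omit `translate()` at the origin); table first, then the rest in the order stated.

table();
translate([221, 61, 778]) chair();
translate([652, 0, 0]) table_2();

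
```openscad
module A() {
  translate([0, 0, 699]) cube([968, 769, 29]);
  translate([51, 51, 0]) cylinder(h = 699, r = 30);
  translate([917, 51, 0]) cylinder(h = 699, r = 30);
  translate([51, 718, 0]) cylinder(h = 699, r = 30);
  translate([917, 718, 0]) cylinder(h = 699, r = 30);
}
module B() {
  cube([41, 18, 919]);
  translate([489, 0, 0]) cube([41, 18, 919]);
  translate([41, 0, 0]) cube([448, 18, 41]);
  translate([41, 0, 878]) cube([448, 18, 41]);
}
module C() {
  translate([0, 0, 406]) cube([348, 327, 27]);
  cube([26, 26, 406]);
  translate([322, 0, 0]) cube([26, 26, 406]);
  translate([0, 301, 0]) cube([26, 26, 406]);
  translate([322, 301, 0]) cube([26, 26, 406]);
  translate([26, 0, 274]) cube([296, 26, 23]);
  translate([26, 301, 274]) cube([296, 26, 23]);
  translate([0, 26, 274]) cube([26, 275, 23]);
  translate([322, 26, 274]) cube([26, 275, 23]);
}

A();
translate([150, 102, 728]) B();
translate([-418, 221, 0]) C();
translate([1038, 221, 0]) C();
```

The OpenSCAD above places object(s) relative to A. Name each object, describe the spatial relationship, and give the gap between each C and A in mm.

A is a table. B is a picture frame. C is a stool. The picture frame is on top of the table. Two stools sit around the table at the −x, +x sides. The gap between each stool and the table is 70 mm.

Each stool's nearest face is 70 mm from the table's bounding box.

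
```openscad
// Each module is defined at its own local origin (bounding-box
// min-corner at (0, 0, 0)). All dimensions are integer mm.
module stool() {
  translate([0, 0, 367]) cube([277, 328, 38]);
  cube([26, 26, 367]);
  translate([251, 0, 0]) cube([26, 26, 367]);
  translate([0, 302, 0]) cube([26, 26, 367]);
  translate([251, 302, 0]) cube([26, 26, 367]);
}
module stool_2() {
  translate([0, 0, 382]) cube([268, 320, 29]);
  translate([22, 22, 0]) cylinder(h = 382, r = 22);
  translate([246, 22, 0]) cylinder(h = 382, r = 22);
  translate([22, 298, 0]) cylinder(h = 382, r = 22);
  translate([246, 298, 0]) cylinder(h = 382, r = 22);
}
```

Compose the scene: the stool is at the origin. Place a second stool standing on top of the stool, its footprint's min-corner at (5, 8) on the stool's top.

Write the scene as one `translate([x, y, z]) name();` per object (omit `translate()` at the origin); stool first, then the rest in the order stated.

stool();
translate([5, 8, 405]) stool_2();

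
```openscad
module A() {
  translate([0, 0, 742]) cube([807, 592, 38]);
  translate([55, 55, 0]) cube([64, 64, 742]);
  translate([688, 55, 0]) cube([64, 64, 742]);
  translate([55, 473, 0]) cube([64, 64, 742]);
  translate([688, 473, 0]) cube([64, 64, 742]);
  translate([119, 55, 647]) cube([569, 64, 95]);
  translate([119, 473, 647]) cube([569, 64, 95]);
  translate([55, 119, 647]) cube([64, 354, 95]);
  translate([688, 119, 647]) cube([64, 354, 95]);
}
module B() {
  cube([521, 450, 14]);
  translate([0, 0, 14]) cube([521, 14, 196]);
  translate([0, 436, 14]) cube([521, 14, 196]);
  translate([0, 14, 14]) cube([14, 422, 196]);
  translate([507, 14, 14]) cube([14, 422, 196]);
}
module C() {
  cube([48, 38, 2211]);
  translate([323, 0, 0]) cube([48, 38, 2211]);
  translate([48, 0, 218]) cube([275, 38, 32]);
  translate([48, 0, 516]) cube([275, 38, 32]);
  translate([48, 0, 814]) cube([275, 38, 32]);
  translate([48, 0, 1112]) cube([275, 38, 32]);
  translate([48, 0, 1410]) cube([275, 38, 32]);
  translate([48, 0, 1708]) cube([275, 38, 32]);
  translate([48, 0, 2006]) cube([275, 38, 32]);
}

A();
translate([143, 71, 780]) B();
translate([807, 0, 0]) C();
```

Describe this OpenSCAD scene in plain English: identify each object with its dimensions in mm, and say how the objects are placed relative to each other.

A is a rectangular dining table. The top is 807×592×38 mm with its upper surface at z = 780 mm. It stands on four 64×64 mm square legs, each inset 55 mm from the nearest pair of top edges, running from the floor to the underside of the top. Four apron rails, 64 mm thick and 95 mm tall, run between adjacent legs with their top edges flush with the underside of the top and their outer faces flush with the legs' outer faces.

B is an open-topped rectangular box: outside dimensions 521×450×210 mm, with a uniform wall and base thickness of 14 mm. The base is a full 521×450 slab on the floor; four walls sit on top of the base. The front and back walls (the −y and +y sides) span the full width; the two side walls fit between them.

C is a straight ladder. Two 48×38 mm vertical rails, 2211 mm tall, stand 371 mm apart (outside-to-outside) with their front faces coplanar on the −y side. 7 rungs, each 38 mm deep and 32 mm tall, span between the inner faces of the rails, front faces flush with the rails. The lowest rung's underside is at z = 218 mm and rungs are spaced 298 mm apart (underside to underside).

The open box is on top of the table, centred. The ladder is against the table's +x side, with their −y faces flush.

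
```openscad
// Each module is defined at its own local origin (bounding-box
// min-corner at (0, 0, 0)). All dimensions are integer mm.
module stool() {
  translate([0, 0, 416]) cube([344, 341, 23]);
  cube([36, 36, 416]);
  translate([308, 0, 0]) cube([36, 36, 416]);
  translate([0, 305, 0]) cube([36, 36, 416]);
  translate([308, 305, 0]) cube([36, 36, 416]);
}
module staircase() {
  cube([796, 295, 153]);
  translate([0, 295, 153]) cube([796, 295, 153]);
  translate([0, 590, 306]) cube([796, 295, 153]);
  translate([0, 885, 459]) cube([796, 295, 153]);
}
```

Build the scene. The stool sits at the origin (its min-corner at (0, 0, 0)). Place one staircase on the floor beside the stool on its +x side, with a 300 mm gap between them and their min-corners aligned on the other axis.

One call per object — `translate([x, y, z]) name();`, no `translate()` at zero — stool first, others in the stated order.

stool();
translate([644, 0, 0]) staircase();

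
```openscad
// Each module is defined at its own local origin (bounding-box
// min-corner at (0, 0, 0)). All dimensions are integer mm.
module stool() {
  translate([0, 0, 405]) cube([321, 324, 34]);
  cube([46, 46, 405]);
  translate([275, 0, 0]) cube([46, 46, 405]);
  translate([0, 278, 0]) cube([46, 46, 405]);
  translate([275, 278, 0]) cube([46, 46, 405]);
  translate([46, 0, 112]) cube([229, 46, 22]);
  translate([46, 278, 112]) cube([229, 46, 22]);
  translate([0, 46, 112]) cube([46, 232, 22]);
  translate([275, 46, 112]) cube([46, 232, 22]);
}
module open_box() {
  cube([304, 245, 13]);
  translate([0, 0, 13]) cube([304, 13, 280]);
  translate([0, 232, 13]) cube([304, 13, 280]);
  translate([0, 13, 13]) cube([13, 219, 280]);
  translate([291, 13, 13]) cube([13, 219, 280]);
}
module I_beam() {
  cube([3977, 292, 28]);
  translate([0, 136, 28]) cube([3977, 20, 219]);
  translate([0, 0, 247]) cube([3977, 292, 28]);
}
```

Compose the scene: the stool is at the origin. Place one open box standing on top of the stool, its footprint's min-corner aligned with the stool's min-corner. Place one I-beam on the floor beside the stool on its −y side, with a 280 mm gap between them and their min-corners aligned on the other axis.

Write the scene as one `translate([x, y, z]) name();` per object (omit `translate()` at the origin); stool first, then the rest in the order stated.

stool();
translate([0, 0, 439]) open_box();
translate([0, -572, 0]) I_beam();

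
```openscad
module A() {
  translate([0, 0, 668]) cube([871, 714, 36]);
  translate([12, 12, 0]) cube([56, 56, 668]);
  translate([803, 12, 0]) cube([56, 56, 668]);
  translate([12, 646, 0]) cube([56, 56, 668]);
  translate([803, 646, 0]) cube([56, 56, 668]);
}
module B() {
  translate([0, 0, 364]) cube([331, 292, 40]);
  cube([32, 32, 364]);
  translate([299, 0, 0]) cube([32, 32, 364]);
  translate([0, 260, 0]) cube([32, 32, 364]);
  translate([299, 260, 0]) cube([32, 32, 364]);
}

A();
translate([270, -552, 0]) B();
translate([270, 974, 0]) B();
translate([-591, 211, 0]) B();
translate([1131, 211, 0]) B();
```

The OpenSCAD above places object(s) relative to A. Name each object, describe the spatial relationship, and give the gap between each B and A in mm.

A is a table. B is a stool. Four stools sit around the table at the −y, +y, −x, +x sides. The gap between each stool and the table is 260 mm.

Each stool's nearest face is 260 mm from the table's bounding box.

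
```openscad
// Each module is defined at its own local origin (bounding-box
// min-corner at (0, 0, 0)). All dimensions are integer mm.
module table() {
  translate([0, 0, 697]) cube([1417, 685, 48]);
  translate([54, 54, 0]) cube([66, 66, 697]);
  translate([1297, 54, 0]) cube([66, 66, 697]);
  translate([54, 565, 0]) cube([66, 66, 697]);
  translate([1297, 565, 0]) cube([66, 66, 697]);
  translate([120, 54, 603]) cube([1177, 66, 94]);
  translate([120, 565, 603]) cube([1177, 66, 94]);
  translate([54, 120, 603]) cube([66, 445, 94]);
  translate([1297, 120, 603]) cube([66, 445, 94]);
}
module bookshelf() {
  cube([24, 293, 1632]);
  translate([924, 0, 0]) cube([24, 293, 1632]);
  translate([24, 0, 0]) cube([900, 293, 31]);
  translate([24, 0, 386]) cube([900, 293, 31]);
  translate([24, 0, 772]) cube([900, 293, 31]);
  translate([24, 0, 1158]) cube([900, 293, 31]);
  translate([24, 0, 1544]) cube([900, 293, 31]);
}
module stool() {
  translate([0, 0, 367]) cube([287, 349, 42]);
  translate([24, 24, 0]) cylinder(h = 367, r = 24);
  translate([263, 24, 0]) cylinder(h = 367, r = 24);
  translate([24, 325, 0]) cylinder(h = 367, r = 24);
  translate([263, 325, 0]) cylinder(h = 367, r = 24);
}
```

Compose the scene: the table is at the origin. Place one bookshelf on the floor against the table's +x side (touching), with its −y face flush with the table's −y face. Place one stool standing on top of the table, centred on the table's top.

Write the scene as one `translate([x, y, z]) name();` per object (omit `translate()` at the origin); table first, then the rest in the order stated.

table();
translate([1417, 0, 0]) bookshelf();
translate([565, 168, 745]) stool();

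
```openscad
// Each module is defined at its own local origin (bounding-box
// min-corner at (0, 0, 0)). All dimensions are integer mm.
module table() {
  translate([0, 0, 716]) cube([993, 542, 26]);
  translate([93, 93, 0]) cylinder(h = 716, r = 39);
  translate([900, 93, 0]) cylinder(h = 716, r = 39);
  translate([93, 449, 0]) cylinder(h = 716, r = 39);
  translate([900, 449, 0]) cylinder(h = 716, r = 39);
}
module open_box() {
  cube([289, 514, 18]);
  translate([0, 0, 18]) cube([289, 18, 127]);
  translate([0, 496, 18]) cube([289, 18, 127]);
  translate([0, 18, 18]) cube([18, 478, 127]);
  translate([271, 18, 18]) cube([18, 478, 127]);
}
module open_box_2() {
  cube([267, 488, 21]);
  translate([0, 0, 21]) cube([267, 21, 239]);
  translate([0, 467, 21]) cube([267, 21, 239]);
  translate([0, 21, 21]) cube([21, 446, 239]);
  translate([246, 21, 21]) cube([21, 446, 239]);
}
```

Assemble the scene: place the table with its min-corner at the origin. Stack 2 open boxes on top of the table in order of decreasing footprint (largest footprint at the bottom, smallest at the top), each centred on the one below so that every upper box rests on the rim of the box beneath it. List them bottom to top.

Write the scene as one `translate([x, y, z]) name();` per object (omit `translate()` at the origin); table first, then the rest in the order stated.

table();
translate([352, 14, 742]) open_box();
translate([363, 27, 887]) open_box_2();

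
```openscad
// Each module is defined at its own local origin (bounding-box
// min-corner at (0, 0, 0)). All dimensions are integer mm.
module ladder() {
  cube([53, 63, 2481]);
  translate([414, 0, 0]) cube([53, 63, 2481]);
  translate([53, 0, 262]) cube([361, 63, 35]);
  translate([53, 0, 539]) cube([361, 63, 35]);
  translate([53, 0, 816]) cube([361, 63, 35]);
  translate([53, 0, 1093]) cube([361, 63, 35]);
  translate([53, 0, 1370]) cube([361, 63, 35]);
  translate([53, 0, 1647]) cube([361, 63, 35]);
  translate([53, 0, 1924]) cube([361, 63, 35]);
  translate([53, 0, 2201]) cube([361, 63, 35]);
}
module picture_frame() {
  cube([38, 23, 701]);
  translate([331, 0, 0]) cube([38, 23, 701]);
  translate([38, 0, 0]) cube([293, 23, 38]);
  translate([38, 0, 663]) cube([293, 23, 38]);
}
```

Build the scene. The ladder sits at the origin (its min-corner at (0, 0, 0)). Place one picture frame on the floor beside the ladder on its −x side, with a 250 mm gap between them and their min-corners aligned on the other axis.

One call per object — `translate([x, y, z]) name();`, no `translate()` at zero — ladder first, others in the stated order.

ladder();
translate([-619, 0, 0]) picture_frame();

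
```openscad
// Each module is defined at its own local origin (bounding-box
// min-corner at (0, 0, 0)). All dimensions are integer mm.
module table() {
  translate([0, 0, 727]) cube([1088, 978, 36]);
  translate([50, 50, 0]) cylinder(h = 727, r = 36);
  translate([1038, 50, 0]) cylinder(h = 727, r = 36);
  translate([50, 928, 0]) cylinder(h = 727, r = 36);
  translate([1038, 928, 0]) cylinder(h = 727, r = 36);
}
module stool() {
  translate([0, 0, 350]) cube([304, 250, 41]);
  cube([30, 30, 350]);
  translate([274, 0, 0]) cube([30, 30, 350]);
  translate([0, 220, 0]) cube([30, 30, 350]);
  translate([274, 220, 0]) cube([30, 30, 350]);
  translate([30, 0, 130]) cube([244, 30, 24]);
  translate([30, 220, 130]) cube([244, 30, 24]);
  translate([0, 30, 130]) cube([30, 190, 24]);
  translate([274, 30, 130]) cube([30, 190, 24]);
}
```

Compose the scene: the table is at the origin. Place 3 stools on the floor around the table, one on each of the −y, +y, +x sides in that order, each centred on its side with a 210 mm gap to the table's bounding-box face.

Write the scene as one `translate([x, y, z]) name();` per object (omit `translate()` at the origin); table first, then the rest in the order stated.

table();
translate([392, -460, 0]) stool();
translate([392, 1188, 0]) stool();
translate([1298, 364, 0]) stool();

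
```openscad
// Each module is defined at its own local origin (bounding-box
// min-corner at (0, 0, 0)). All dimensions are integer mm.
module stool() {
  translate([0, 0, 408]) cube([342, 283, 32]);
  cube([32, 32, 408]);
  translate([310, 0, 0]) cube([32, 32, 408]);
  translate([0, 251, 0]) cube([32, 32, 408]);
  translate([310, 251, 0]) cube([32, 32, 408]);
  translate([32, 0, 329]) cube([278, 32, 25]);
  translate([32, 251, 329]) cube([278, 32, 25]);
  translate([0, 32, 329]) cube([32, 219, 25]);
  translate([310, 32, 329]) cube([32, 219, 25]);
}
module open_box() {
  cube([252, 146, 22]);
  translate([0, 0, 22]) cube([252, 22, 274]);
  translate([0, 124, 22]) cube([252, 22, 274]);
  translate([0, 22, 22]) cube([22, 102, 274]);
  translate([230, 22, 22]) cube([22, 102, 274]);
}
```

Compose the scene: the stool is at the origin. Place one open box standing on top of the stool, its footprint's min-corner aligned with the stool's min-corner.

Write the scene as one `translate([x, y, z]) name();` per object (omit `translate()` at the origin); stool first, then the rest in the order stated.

stool();
translate([0, 0, 440]) open_box();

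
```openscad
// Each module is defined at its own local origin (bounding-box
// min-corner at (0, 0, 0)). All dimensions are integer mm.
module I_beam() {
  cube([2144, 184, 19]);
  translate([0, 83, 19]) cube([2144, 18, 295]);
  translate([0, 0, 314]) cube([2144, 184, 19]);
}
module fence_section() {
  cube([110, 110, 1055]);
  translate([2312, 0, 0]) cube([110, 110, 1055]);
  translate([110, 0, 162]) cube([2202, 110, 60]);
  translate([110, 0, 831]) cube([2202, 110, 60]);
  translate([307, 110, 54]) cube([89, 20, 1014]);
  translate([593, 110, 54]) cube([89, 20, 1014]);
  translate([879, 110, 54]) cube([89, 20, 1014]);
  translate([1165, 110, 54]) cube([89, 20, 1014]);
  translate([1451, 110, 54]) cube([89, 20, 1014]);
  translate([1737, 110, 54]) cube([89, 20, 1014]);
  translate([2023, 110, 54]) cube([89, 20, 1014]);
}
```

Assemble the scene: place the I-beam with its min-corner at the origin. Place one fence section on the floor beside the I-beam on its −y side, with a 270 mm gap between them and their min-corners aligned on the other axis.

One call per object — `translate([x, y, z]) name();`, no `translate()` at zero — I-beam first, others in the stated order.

I_beam();
translate([0, -400, 0]) fence_section();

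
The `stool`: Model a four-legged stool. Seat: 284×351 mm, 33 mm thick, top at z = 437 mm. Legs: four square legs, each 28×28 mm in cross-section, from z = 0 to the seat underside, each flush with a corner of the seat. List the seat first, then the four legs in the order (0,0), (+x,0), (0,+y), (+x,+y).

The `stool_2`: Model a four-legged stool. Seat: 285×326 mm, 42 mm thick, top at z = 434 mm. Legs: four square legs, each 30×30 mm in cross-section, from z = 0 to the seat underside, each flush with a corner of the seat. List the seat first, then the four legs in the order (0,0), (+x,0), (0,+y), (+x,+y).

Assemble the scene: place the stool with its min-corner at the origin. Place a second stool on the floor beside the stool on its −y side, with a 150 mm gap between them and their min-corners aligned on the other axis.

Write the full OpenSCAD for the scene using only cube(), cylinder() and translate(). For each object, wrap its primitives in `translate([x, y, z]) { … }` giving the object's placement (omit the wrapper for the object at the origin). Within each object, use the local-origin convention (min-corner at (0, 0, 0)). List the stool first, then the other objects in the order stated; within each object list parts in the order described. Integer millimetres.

translate([0, 0, 404]) cube([284, 351, 33]);
cube([28, 28, 404]);
translate([256, 0, 0]) cube([28, 28, 404]);
translate([0, 323, 0]) cube([28, 28, 404]);
translate([256, 323, 0]) cube([28, 28, 404]);
translate([0, -476, 0]) {
  translate([0, 0, 392]) cube([285, 326, 42]);
  cube([30, 30, 392]);
  translate([255, 0, 0]) cube([30, 30, 392]);
  translate([0, 296, 0]) cube([30, 30, 392]);
  translate([255, 296, 0]) cube([30, 30, 392]);
}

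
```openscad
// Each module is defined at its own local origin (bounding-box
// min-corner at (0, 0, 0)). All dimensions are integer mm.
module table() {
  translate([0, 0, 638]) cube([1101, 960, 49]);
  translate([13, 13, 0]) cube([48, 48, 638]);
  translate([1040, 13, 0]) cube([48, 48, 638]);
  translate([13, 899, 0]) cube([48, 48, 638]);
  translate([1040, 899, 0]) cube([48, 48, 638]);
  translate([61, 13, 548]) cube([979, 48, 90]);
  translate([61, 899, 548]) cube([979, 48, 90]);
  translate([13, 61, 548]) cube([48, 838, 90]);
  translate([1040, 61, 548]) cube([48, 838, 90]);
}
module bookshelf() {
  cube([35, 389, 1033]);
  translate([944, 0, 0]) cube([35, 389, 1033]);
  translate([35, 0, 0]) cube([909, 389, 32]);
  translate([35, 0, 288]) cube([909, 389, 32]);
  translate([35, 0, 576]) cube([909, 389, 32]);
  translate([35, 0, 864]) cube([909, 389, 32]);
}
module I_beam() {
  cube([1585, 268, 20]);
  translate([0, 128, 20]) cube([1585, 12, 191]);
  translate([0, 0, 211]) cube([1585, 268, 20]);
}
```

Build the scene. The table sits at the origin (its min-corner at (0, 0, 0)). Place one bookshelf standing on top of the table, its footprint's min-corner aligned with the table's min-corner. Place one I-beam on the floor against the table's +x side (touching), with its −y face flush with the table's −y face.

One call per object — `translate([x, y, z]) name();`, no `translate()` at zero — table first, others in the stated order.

table();
translate([0, 0, 687]) bookshelf();
translate([1101, 0, 0]) I_beam();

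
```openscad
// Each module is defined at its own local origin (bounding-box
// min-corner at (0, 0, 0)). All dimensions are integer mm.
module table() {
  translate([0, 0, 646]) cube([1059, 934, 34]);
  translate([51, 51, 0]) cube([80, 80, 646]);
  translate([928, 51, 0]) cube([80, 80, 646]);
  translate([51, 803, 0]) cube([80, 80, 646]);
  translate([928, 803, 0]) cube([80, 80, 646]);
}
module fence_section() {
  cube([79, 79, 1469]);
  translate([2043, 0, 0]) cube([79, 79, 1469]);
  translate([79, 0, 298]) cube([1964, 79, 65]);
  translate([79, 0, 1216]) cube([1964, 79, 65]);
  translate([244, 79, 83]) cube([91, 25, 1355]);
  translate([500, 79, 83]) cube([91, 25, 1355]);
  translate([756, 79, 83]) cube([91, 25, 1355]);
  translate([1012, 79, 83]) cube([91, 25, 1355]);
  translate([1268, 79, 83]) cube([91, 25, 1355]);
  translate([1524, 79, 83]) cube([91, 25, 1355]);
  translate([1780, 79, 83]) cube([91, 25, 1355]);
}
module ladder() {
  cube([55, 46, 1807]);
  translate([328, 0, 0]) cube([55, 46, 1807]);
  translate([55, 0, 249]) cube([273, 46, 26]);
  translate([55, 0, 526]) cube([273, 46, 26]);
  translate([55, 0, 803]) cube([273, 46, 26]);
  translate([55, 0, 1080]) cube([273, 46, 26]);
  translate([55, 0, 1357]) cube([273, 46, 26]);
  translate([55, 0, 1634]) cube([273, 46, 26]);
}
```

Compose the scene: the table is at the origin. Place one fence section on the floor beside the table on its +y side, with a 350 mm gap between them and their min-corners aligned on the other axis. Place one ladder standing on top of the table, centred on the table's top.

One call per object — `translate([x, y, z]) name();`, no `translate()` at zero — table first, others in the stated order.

table();
translate([0, 1284, 0]) fence_section();
translate([338, 444, 680]) ladder();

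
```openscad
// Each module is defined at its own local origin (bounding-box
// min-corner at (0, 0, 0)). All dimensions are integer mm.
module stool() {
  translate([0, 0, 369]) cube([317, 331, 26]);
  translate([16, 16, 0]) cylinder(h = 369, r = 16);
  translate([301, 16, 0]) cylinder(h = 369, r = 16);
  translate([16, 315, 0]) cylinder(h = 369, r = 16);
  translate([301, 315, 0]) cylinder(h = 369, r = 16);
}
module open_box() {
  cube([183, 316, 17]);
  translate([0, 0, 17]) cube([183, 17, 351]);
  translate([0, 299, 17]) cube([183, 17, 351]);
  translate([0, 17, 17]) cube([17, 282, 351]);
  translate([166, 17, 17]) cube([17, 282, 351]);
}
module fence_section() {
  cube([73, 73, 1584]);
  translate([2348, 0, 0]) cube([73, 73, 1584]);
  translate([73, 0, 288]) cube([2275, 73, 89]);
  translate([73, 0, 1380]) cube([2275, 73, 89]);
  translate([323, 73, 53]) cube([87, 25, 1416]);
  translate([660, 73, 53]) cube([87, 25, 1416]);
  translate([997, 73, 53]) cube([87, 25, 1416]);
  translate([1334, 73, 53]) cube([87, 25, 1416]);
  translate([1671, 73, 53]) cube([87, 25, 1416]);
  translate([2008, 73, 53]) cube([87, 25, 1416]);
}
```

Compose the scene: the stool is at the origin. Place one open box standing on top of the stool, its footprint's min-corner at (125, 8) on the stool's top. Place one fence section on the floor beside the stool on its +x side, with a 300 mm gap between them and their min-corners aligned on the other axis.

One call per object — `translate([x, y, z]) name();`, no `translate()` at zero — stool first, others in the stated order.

stool();
translate([125, 8, 395]) open_box();
translate([617, 0, 0]) fence_section();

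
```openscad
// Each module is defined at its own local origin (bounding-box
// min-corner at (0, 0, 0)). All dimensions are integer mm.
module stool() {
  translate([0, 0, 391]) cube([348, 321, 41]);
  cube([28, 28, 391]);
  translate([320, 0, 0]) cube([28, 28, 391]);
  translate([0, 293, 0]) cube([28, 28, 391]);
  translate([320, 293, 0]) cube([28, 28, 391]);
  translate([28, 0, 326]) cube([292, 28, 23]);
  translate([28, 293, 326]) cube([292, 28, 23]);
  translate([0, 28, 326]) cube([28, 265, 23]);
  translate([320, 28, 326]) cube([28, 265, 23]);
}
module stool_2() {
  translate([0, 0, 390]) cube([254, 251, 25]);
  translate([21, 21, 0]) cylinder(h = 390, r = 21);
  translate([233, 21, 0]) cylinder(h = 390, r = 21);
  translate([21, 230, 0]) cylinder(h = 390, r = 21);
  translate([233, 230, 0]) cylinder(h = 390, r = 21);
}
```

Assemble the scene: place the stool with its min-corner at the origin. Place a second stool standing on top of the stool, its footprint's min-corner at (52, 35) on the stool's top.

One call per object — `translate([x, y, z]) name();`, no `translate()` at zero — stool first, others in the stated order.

stool();
translate([52, 35, 432]) stool_2();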